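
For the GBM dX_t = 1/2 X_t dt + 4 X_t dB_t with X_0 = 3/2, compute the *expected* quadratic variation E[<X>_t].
E[<X>_t] = 36*exp(17*t)/17 - 36/17

<X>_t = int_0^t (4 * X_s)^2 ds. Taking expectation inside the integral: E[<X>_t] = 4^2 * int_0^t E[X_s^2] ds. For GBM, E[X_s^2] = x_0^2 * exp((2 mu + sigma^2) s). Integrating:
  E[<X>_t] = 4^2 * (3/2)^2 * (exp((2*(1/2) + 4^2) t) - 1) / (2*(1/2) + 4^2)
           = 4^2 * (3/2)^2 * (exp(17 t) - 1) / 17 = 36*exp(17*t)/17 - 36/17.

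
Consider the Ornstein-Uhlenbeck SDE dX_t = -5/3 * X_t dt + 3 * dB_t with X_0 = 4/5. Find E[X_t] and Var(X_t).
E[X_t] = 4*exp(-5*t/3)/5; Var(X_t) = 27/10 - 27*exp(-10*t/3)/10

The OU SDE dX = -theta X dt + sigma dB admits the integrating factor exp(theta t): d(exp(theta t) X_t) = sigma exp(theta t) dB_t. Integrating from 0 to t:
  X_t = x_0 * exp(-theta t) + sigma * int_0^t exp(-theta (t-s)) dB_s.
The Itô integral has mean 0 and (by the Itô isometry) variance sigma^2 * int_0^t exp(-2 theta (t - s)) ds = sigma^2 * (1 - exp(-2 theta t)) / (2 theta).
With theta = 5/3, sigma = 3, x_0 = 4/5:
  E[X_t] = 4/5 * exp(-5/3 t) = 4*exp(-5*t/3)/5
  Var(X_t) = (3)^2 * (1 - exp(-2*5/3 t)) / (2 * 5/3) = 27/10 - 27*exp(-10*t/3)/10.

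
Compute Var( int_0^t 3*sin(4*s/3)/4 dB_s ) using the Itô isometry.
Var = 9*t/32 - 27*sin(4*t/3)*cos(4*t/3)/128

The Itô integral of a deterministic integrand f(s) has mean 0 because each increment f(s) * (B_{s+ds} - B_s) has mean 0. By the Itô isometry:
  Var( int_0^t f(s) dB_s ) = E[ (int_0^t f(s) dB_s)^2 ] = int_0^t f(s)^2 ds.
Here f(s) = 3*sin(4*s/3)/4, so f(s)^2 = 9*sin(4*s/3)^2/16. Integrate:
  int_0^t (9*sin(4*s/3)^2/16) ds = 9*t/32 - 27*sin(4*t/3)*cos(4*t/3)/128.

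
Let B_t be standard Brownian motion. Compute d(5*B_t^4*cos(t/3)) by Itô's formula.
d(5*B_t^4*cos(t/3)) = (5*B_t^2*(-B_t^2*sin(t/3) + 18*cos(t/3))/3) dt + (20*B_t^3*cos(t/3)) dB_t

Itô's formula for f(t, x): d f(t, B_t) = (f_t + (1/2) f_xx) dt + f_x dB_t. Compute partials of f(t, x) = 5*x^4*cos(t/3):
  f_t(t,x)  = -5*x^4*sin(t/3)/3
  f_x(t,x)  = 20*x^3*cos(t/3)
  f_xx(t,x) = 60*x^2*cos(t/3)
Assemble drift = f_t + (1/2) f_xx = 5*x^2*(-x^2*sin(t/3) + 18*cos(t/3))/3 and diffusion = f_x = 20*x^3*cos(t/3). Substituting x = B_t:
  d(5*B_t^4*cos(t/3)) = (5*B_t^2*(-B_t^2*sin(t/3) + 18*cos(t/3))/3) dt + (20*B_t^3*cos(t/3)) dB_t.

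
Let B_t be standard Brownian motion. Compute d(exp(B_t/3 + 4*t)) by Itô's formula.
d(exp(B_t/3 + 4*t)) = (73*exp(B_t/3 + 4*t)/18) dt + (exp(B_t/3 + 4*t)/3) dB_t

Itô's formula for f(t, x): d f(t, B_t) = (f_t + (1/2) f_xx) dt + f_x dB_t. Compute partials of f(t, x) = exp(4*t + x/3):
  f_t(t,x)  = 4*exp(4*t + x/3)
  f_x(t,x)  = exp(4*t + x/3)/3
  f_xx(t,x) = exp(4*t + x/3)/9
Assemble drift = f_t + (1/2) f_xx = 73*exp(4*t + x/3)/18 and diffusion = f_x = exp(4*t + x/3)/3. Substituting x = B_t:
  d(exp(B_t/3 + 4*t)) = (73*exp(B_t/3 + 4*t)/18) dt + (exp(B_t/3 + 4*t)/3) dB_t.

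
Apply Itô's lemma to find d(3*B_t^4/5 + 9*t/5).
d(3*B_t^4/5 + 9*t/5) = (18*B_t^2/5 + 9/5) dt + (12*B_t^3/5) dB_t

Itô's formula for f(t, x): d f(t, B_t) = (f_t + (1/2) f_xx) dt + f_x dB_t. Compute partials of f(t, x) = 9*t/5 + 3*x^4/5:
  f_t(t,x)  = 9/5
  f_x(t,x)  = 12*x^3/5
  f_xx(t,x) = 36*x^2/5
Assemble drift = f_t + (1/2) f_xx = 18*x^2/5 + 9/5 and diffusion = f_x = 12*x^3/5. Substituting x = B_t:
  d(3*B_t^4/5 + 9*t/5) = (18*B_t^2/5 + 9/5) dt + (12*B_t^3/5) dB_t.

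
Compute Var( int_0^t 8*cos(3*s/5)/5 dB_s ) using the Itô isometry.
Var = 32*t/25 + 16*sin(6*t/5)/15

The Itô integral of a deterministic integrand f(s) has mean 0 because each increment f(s) * (B_{s+ds} - B_s) has mean 0. By the Itô isometry:
  Var( int_0^t f(s) dB_s ) = E[ (int_0^t f(s) dB_s)^2 ] = int_0^t f(s)^2 ds.
Here f(s) = 8*cos(3*s/5)/5, so f(s)^2 = 64*cos(3*s/5)^2/25. Integrate:
  int_0^t (64*cos(3*s/5)^2/25) ds = 32*t/25 + 16*sin(6*t/5)/15.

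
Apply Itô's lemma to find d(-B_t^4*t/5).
d(-B_t^4*t/5) = (B_t^2*(-B_t^2 - 6*t)/5) dt + (-4*B_t^3*t/5) dB_t

Itô's formula for f(t, x): d f(t, B_t) = (f_t + (1/2) f_xx) dt + f_x dB_t. Compute partials of f(t, x) = -t*x^4/5:
  f_t(t,x)  = -x^4/5
  f_x(t,x)  = -4*t*x^3/5
  f_xx(t,x) = -12*t*x^2/5
Assemble drift = f_t + (1/2) f_xx = x^2*(-6*t - x^2)/5 and diffusion = f_x = -4*t*x^3/5. Substituting x = B_t:
  d(-B_t^4*t/5) = (B_t^2*(-B_t^2 - 6*t)/5) dt + (-4*B_t^3*t/5) dB_t.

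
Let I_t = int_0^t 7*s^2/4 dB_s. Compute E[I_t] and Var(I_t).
E[I_t] = 0; Var(I_t) = 49*t^5/80

The Itô integral of a deterministic integrand f(s) has mean 0 because each increment f(s) * (B_{s+ds} - B_s) has mean 0. By the Itô isometry:
  Var( int_0^t f(s) dB_s ) = E[ (int_0^t f(s) dB_s)^2 ] = int_0^t f(s)^2 ds.
Here f(s) = 7*s^2/4, so f(s)^2 = 49*s^4/16. Integrate:
  int_0^t (49*s^4/16) ds = 49*t^5/80.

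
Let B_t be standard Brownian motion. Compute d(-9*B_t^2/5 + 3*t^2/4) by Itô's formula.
d(-9*B_t^2/5 + 3*t^2/4) = (3*t/2 - 9/5) dt + (-18*B_t/5) dB_t

Itô's formula for f(t, x): d f(t, B_t) = (f_t + (1/2) f_xx) dt + f_x dB_t. Compute partials of f(t, x) = 3*t^2/4 - 9*x^2/5:
  f_t(t,x)  = 3*t/2
  f_x(t,x)  = -18*x/5
  f_xx(t,x) = -18/5
Assemble drift = f_t + (1/2) f_xx = 3*t/2 - 9/5 and diffusion = f_x = -18*x/5. Substituting x = B_t:
  d(-9*B_t^2/5 + 3*t^2/4) = (3*t/2 - 9/5) dt + (-18*B_t/5) dB_t.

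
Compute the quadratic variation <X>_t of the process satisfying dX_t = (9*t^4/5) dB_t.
<X>_t = 9*t^9/25

For an Itô process dX_t = a(t) dt + b(t) dB_t, the quadratic variation is <X>_t = int_0^t b(s)^2 ds (the drift term does not contribute). Here b(s) = 9*s^4/5, so
  b(s)^2 = 81*s^8/25.
Integrating from 0 to t:
  <X>_t = int_0^t (81*s^8/25) ds = 9*t^9/25.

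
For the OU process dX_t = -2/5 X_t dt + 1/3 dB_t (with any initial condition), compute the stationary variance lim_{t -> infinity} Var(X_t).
lim Var(X_t) = 5/36

The OU SDE dX = -theta X dt + sigma dB admits the integrating factor exp(theta t): d(exp(theta t) X_t) = sigma exp(theta t) dB_t. Integrating from 0 to t gives X_t = x_0 * exp(-theta t) + sigma * int_0^t exp(-theta (t-s)) dB_s for any initial x_0. The Itô integral has variance (by the Itô isometry) sigma^2 * int_0^t exp(-2 theta (t - s)) ds = sigma^2 * (1 - exp(-2 theta t)) / (2 theta), independent of x_0.
With theta = 2/5, sigma = 1/3:
  Var(X_t) = (1/3)^2 * (1 - exp(-2*2/5 t)) / (2 * 2/5) = 5/36 - 5*exp(-4*t/5)/36.
As t -> infinity, exp(-2*2/5 t) -> 0, so the stationary variance is sigma^2 / (2 theta) = 5/36.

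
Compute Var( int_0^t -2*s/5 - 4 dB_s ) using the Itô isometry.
Var = 4*t*(t^2 + 30*t + 300)/75

The Itô integral of a deterministic integrand f(s) has mean 0 because each increment f(s) * (B_{s+ds} - B_s) has mean 0. By the Itô isometry:
  Var( int_0^t f(s) dB_s ) = E[ (int_0^t f(s) dB_s)^2 ] = int_0^t f(s)^2 ds.
Here f(s) = -2*s/5 - 4, so f(s)^2 = 4*(s + 10)^2/25. Integrate:
  int_0^t (4*(s + 10)^2/25) ds = 4*t*(t^2 + 30*t + 300)/75.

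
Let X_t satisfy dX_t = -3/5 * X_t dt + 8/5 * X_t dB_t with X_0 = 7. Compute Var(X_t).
Var(X_t) = (49*exp(64*t/25) - 49)*exp(-6*t/5)

For GBM dX = mu X dt + sigma X dB with X_0 = x_0, apply Itô to Y = log X: dY = (mu - sigma^2/2) dt + sigma dB, so Y_t = log(x_0) + (mu - sigma^2/2) t + sigma B_t and hence X_t = x_0 * exp((mu - sigma^2/2) t + sigma B_t).
With mu = -3/5, sigma = 8/5, x_0 = 7, this gives:
  X_t = 7 * exp((-47/25) * t + (8/5) * B_t).
Since sigma*B_t ~ Normal(0, sigma^2 t), E[exp(sigma*B_t)] = exp(sigma^2 t / 2); so E[X_t] = x_0 * exp((mu - sigma^2/2) t) * exp(sigma^2 t / 2) = x_0 * exp(mu t) = 7*exp(-3*t/5).
Var(X_t) = E[X_t^2] - (E[X_t])^2 = x_0^2 * exp(2 mu t) * (exp(sigma^2 t) - 1) = (49*exp(64*t/25) - 49)*exp(-6*t/5).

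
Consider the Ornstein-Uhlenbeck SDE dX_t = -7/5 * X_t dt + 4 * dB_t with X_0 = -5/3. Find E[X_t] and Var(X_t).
E[X_t] = -5*exp(-7*t/5)/3; Var(X_t) = 40/7 - 40*exp(-14*t/5)/7

The OU SDE dX = -theta X dt + sigma dB admits the integrating factor exp(theta t): d(exp(theta t) X_t) = sigma exp(theta t) dB_t. Integrating from 0 to t:
  X_t = x_0 * exp(-theta t) + sigma * int_0^t exp(-theta (t-s)) dB_s.
The Itô integral has mean 0 and (by the Itô isometry) variance sigma^2 * int_0^t exp(-2 theta (t - s)) ds = sigma^2 * (1 - exp(-2 theta t)) / (2 theta).
With theta = 7/5, sigma = 4, x_0 = -5/3:
  E[X_t] = -5/3 * exp(-7/5 t) = -5*exp(-7*t/5)/3
  Var(X_t) = (4)^2 * (1 - exp(-2*7/5 t)) / (2 * 7/5) = 40/7 - 40*exp(-14*t/5)/7.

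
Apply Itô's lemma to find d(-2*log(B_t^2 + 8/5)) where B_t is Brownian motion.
d(-2*log(B_t^2 + 8/5)) = (10*(5*B_t^2 - 8)/(5*B_t^2 + 8)^2) dt + (-20*B_t/(5*B_t^2 + 8)) dB_t

Itô's formula for f(B_t) gives d f(B_t) = f'(B_t) dB_t + (1/2) f''(B_t) dt. Compute derivatives of f(x) = -2*log(x^2 + 8/5):
  f'(x)  = -20*x/(5*x^2 + 8)
  f''(x) = 20*(5*x^2 - 8)/(5*x^2 + 8)^2
Substitute x = B_t and multiply the f'' term by 1/2:
  drift     = (1/2) * (20*(5*x^2 - 8)/(5*x^2 + 8)^2) evaluated at B_t = 10*(5*B_t^2 - 8)/(5*B_t^2 + 8)^2
  diffusion = (-20*x/(5*x^2 + 8)) evaluated at B_t = -20*B_t/(5*B_t^2 + 8)
Therefore d(-2*log(B_t^2 + 8/5)) = (10*(5*B_t^2 - 8)/(5*B_t^2 + 8)^2) dt + (-20*B_t/(5*B_t^2 + 8)) dB_t.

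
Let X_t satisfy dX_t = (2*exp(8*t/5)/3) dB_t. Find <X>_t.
<X>_t = 5*exp(16*t/5)/36 - 5/36

For an Itô process dX_t = a(t) dt + b(t) dB_t, the quadratic variation is <X>_t = int_0^t b(s)^2 ds (the drift term does not contribute). Here b(s) = 2*exp(8*s/5)/3, so
  b(s)^2 = 4*exp(16*s/5)/9.
Integrating from 0 to t:
  <X>_t = int_0^t (4*exp(16*s/5)/9) ds = 5*exp(16*t/5)/36 - 5/36.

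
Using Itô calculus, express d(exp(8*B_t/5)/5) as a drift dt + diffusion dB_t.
d(exp(8*B_t/5)/5) = (32*exp(8*B_t/5)/125) dt + (8*exp(8*B_t/5)/25) dB_t

Itô's formula for f(B_t) gives d f(B_t) = f'(B_t) dB_t + (1/2) f''(B_t) dt. Compute derivatives of f(x) = exp(8*x/5)/5:
  f'(x)  = 8*exp(8*x/5)/25
  f''(x) = 64*exp(8*x/5)/125
Substitute x = B_t and multiply the f'' term by 1/2:
  drift     = (1/2) * (64*exp(8*x/5)/125) evaluated at B_t = 32*exp(8*B_t/5)/125
  diffusion = (8*exp(8*x/5)/25) evaluated at B_t = 8*exp(8*B_t/5)/25
Therefore d(exp(8*B_t/5)/5) = (32*exp(8*B_t/5)/125) dt + (8*exp(8*B_t/5)/25) dB_t.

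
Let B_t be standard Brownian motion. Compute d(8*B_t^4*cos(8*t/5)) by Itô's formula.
d(8*B_t^4*cos(8*t/5)) = (B_t^2*(-64*B_t^2*sin(8*t/5)/5 + 48*cos(8*t/5))) dt + (32*B_t^3*cos(8*t/5)) dB_t

Itô's formula for f(t, x): d f(t, B_t) = (f_t + (1/2) f_xx) dt + f_x dB_t. Compute partials of f(t, x) = 8*x^4*cos(8*t/5):
  f_t(t,x)  = -64*x^4*sin(8*t/5)/5
  f_x(t,x)  = 32*x^3*cos(8*t/5)
  f_xx(t,x) = 96*x^2*cos(8*t/5)
Assemble drift = f_t + (1/2) f_xx = x^2*(-64*x^2*sin(8*t/5)/5 + 48*cos(8*t/5)) and diffusion = f_x = 32*x^3*cos(8*t/5). Substituting x = B_t:
  d(8*B_t^4*cos(8*t/5)) = (B_t^2*(-64*B_t^2*sin(8*t/5)/5 + 48*cos(8*t/5))) dt + (32*B_t^3*cos(8*t/5)) dB_t.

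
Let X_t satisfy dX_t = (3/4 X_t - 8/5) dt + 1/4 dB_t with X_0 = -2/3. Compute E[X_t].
E[X_t] = 32/15 - 14*exp(3*t/4)/5

Taking expectations and using E[dB_t] = 0, the mean m(t) = E[X_t] satisfies the ODE m'(t) = a m(t) + b with m(0) = x_0. With a = 3/4, b = -8/5, x_0 = -2/3, the solution is
  m(t) = x_0 * exp(a t) + (b/a) * (exp(a t) - 1)
       = (-2/3) * exp((3/4) t) + ((-8/5)/(3/4)) * (exp((3/4) t) - 1)
       = 32/15 - 14*exp(3*t/4)/5.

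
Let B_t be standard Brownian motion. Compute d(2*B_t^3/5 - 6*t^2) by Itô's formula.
d(2*B_t^3/5 - 6*t^2) = (6*B_t/5 - 12*t) dt + (6*B_t^2/5) dB_t

Itô's formula for f(t, x): d f(t, B_t) = (f_t + (1/2) f_xx) dt + f_x dB_t. Compute partials of f(t, x) = -6*t^2 + 2*x^3/5:
  f_t(t,x)  = -12*t
  f_x(t,x)  = 6*x^2/5
  f_xx(t,x) = 12*x/5
Assemble drift = f_t + (1/2) f_xx = -12*t + 6*x/5 and diffusion = f_x = 6*x^2/5. Substituting x = B_t:
  d(2*B_t^3/5 - 6*t^2) = (6*B_t/5 - 12*t) dt + (6*B_t^2/5) dB_t.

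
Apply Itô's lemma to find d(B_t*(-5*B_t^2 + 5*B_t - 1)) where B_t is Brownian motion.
d(B_t*(-5*B_t^2 + 5*B_t - 1)) = (5 - 15*B_t) dt + (-15*B_t^2 + 10*B_t - 1) dB_t

Itô's formula for f(B_t) gives d f(B_t) = f'(B_t) dB_t + (1/2) f''(B_t) dt. Compute derivatives of f(x) = x*(-5*x^2 + 5*x - 1):
  f'(x)  = -15*x^2 + 10*x - 1
  f''(x) = 10 - 30*x
Substitute x = B_t and multiply the f'' term by 1/2:
  drift     = (1/2) * (10 - 30*x) evaluated at B_t = 5 - 15*B_t
  diffusion = (-15*x^2 + 10*x - 1) evaluated at B_t = -15*B_t^2 + 10*B_t - 1
Therefore d(B_t*(-5*B_t^2 + 5*B_t - 1)) = (5 - 15*B_t) dt + (-15*B_t^2 + 10*B_t - 1) dB_t.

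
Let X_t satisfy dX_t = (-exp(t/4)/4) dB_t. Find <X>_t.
<X>_t = exp(t/2)/8 - 1/8

For an Itô process dX_t = a(t) dt + b(t) dB_t, the quadratic variation is <X>_t = int_0^t b(s)^2 ds (the drift term does not contribute). Here b(s) = -exp(s/4)/4, so
  b(s)^2 = exp(s/2)/16.
Integrating from 0 to t:
  <X>_t = int_0^t (exp(s/2)/16) ds = exp(t/2)/8 - 1/8.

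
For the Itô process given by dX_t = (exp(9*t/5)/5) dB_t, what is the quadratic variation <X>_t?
<X>_t = exp(18*t/5)/90 - 1/90

For an Itô process dX_t = a(t) dt + b(t) dB_t, the quadratic variation is <X>_t = int_0^t b(s)^2 ds (the drift term does not contribute). Here b(s) = exp(9*s/5)/5, so
  b(s)^2 = exp(18*s/5)/25.
Integrating from 0 to t:
  <X>_t = int_0^t (exp(18*s/5)/25) ds = exp(18*t/5)/90 - 1/90.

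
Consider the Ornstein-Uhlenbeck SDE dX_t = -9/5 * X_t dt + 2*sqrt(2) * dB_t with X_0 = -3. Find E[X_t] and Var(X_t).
E[X_t] = -3*exp(-9*t/5); Var(X_t) = 20/9 - 20*exp(-18*t/5)/9

The OU SDE dX = -theta X dt + sigma dB admits the integrating factor exp(theta t): d(exp(theta t) X_t) = sigma exp(theta t) dB_t. Integrating from 0 to t:
  X_t = x_0 * exp(-theta t) + sigma * int_0^t exp(-theta (t-s)) dB_s.
The Itô integral has mean 0 and (by the Itô isometry) variance sigma^2 * int_0^t exp(-2 theta (t - s)) ds = sigma^2 * (1 - exp(-2 theta t)) / (2 theta).
With theta = 9/5, sigma = 2*sqrt(2), x_0 = -3:
  E[X_t] = -3 * exp(-9/5 t) = -3*exp(-9*t/5)
  Var(X_t) = (2*sqrt(2))^2 * (1 - exp(-2*9/5 t)) / (2 * 9/5) = 20/9 - 20*exp(-18*t/5)/9.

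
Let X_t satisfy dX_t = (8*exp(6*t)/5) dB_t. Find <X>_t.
<X>_t = 16*exp(12*t)/75 - 16/75

For an Itô process dX_t = a(t) dt + b(t) dB_t, the quadratic variation is <X>_t = int_0^t b(s)^2 ds (the drift term does not contribute). Here b(s) = 8*exp(6*s)/5, so
  b(s)^2 = 64*exp(12*s)/25.
Integrating from 0 to t:
  <X>_t = int_0^t (64*exp(12*s)/25) ds = 16*exp(12*t)/75 - 16/75.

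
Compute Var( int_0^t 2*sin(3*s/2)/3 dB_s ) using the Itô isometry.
Var = 2*t/9 - 2*sin(3*t)/27

The Itô integral of a deterministic integrand f(s) has mean 0 because each increment f(s) * (B_{s+ds} - B_s) has mean 0. By the Itô isometry:
  Var( int_0^t f(s) dB_s ) = E[ (int_0^t f(s) dB_s)^2 ] = int_0^t f(s)^2 ds.
Here f(s) = 2*sin(3*s/2)/3, so f(s)^2 = 4*sin(3*s/2)^2/9. Integrate:
  int_0^t (4*sin(3*s/2)^2/9) ds = 2*t/9 - 2*sin(3*t)/27.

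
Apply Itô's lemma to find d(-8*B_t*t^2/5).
d(-8*B_t*t^2/5) = (-16*B_t*t/5) dt + (-8*t^2/5) dB_t

Itô's formula for f(t, x): d f(t, B_t) = (f_t + (1/2) f_xx) dt + f_x dB_t. Compute partials of f(t, x) = -8*t^2*x/5:
  f_t(t,x)  = -16*t*x/5
  f_x(t,x)  = -8*t^2/5
  f_xx(t,x) = 0
Assemble drift = f_t + (1/2) f_xx = -16*t*x/5 and diffusion = f_x = -8*t^2/5. Substituting x = B_t:
  d(-8*B_t*t^2/5) = (-16*B_t*t/5) dt + (-8*t^2/5) dB_t.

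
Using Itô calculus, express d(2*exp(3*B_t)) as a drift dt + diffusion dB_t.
d(2*exp(3*B_t)) = (9*exp(3*B_t)) dt + (6*exp(3*B_t)) dB_t

Itô's formula for f(B_t) gives d f(B_t) = f'(B_t) dB_t + (1/2) f''(B_t) dt. Compute derivatives of f(x) = 2*exp(3*x):
  f'(x)  = 6*exp(3*x)
  f''(x) = 18*exp(3*x)
Substitute x = B_t and multiply the f'' term by 1/2:
  drift     = (1/2) * (18*exp(3*x)) evaluated at B_t = 9*exp(3*B_t)
  diffusion = (6*exp(3*x)) evaluated at B_t = 6*exp(3*B_t)
Therefore d(2*exp(3*B_t)) = (9*exp(3*B_t)) dt + (6*exp(3*B_t)) dB_t.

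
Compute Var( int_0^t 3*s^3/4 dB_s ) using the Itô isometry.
Var = 9*t^7/112

The Itô integral of a deterministic integrand f(s) has mean 0 because each increment f(s) * (B_{s+ds} - B_s) has mean 0. By the Itô isometry:
  Var( int_0^t f(s) dB_s ) = E[ (int_0^t f(s) dB_s)^2 ] = int_0^t f(s)^2 ds.
Here f(s) = 3*s^3/4, so f(s)^2 = 9*s^6/16. Integrate:
  int_0^t (9*s^6/16) ds = 9*t^7/112.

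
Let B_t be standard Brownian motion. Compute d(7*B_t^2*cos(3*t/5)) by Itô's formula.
d(7*B_t^2*cos(3*t/5)) = (-21*B_t^2*sin(3*t/5)/5 + 7*cos(3*t/5)) dt + (14*B_t*cos(3*t/5)) dB_t

Itô's formula for f(t, x): d f(t, B_t) = (f_t + (1/2) f_xx) dt + f_x dB_t. Compute partials of f(t, x) = 7*x^2*cos(3*t/5):
  f_t(t,x)  = -21*x^2*sin(3*t/5)/5
  f_x(t,x)  = 14*x*cos(3*t/5)
  f_xx(t,x) = 14*cos(3*t/5)
Assemble drift = f_t + (1/2) f_xx = -21*x^2*sin(3*t/5)/5 + 7*cos(3*t/5) and diffusion = f_x = 14*x*cos(3*t/5). Substituting x = B_t:
  d(7*B_t^2*cos(3*t/5)) = (-21*B_t^2*sin(3*t/5)/5 + 7*cos(3*t/5)) dt + (14*B_t*cos(3*t/5)) dB_t.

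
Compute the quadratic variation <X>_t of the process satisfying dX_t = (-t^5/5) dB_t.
<X>_t = t^11/275

For an Itô process dX_t = a(t) dt + b(t) dB_t, the quadratic variation is <X>_t = int_0^t b(s)^2 ds (the drift term does not contribute). Here b(s) = -s^5/5, so
  b(s)^2 = s^10/25.
Integrating from 0 to t:
  <X>_t = int_0^t (s^10/25) ds = t^11/275.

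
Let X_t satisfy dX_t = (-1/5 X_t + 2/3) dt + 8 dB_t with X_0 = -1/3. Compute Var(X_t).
Var(X_t) = 160 - 160*exp(-2*t/5)

The variance V(t) = Var(X_t) satisfies V'(t) = 2 a V(t) + c^2 with V(0) = 0 (drift coefficient is linear in X, diffusion is constant). With a = -1/5, c = 8, the solution is
  V(t) = (c^2 / (2 a)) * (exp(2 a t) - 1)
       = (8^2 / (2*(-1/5))) * (exp((-2/5) t) - 1)
       = 160 - 160*exp(-2*t/5).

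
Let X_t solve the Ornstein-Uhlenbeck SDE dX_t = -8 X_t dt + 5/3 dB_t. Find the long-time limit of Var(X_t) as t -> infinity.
lim Var(X_t) = 25/144

The OU SDE dX = -theta X dt + sigma dB admits the integrating factor exp(theta t): d(exp(theta t) X_t) = sigma exp(theta t) dB_t. Integrating from 0 to t gives X_t = x_0 * exp(-theta t) + sigma * int_0^t exp(-theta (t-s)) dB_s for any initial x_0. The Itô integral has variance (by the Itô isometry) sigma^2 * int_0^t exp(-2 theta (t - s)) ds = sigma^2 * (1 - exp(-2 theta t)) / (2 theta), independent of x_0.
With theta = 8, sigma = 5/3:
  Var(X_t) = (5/3)^2 * (1 - exp(-2*8 t)) / (2 * 8) = 25/144 - 25*exp(-16*t)/144.
As t -> infinity, exp(-2*8 t) -> 0, so the stationary variance is sigma^2 / (2 theta) = 25/144.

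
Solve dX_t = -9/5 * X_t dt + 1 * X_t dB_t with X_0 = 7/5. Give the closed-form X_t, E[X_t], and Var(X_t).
X_t = 7/5 * exp((-23/10) t + (1) B_t); E[X_t] = 7*exp(-9*t/5)/5; Var(X_t) = (49*exp(t) - 49)*exp(-18*t/5)/25

For GBM dX = mu X dt + sigma X dB with X_0 = x_0, apply Itô to Y = log X: dY = (mu - sigma^2/2) dt + sigma dB, so Y_t = log(x_0) + (mu - sigma^2/2) t + sigma B_t and hence X_t = x_0 * exp((mu - sigma^2/2) t + sigma B_t).
With mu = -9/5, sigma = 1, x_0 = 7/5, this gives:
  X_t = 7/5 * exp((-23/10) * t + (1) * B_t).
Since sigma*B_t ~ Normal(0, sigma^2 t), E[exp(sigma*B_t)] = exp(sigma^2 t / 2); so E[X_t] = x_0 * exp((mu - sigma^2/2) t) * exp(sigma^2 t / 2) = x_0 * exp(mu t) = 7*exp(-9*t/5)/5.
Var(X_t) = E[X_t^2] - (E[X_t])^2 = x_0^2 * exp(2 mu t) * (exp(sigma^2 t) - 1) = (49*exp(t) - 49)*exp(-18*t/5)/25.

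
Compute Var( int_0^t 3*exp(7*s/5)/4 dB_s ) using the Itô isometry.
Var = 45*exp(14*t/5)/224 - 45/224

The Itô integral of a deterministic integrand f(s) has mean 0 because each increment f(s) * (B_{s+ds} - B_s) has mean 0. By the Itô isometry:
  Var( int_0^t f(s) dB_s ) = E[ (int_0^t f(s) dB_s)^2 ] = int_0^t f(s)^2 ds.
Here f(s) = 3*exp(7*s/5)/4, so f(s)^2 = 9*exp(14*s/5)/16. Integrate:
  int_0^t (9*exp(14*s/5)/16) ds = 45*exp(14*t/5)/224 - 45/224.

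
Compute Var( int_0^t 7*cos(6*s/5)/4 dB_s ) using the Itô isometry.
Var = 49*t/32 + 245*sin(12*t/5)/384

The Itô integral of a deterministic integrand f(s) has mean 0 because each increment f(s) * (B_{s+ds} - B_s) has mean 0. By the Itô isometry:
  Var( int_0^t f(s) dB_s ) = E[ (int_0^t f(s) dB_s)^2 ] = int_0^t f(s)^2 ds.
Here f(s) = 7*cos(6*s/5)/4, so f(s)^2 = 49*cos(6*s/5)^2/16. Integrate:
  int_0^t (49*cos(6*s/5)^2/16) ds = 49*t/32 + 245*sin(12*t/5)/384.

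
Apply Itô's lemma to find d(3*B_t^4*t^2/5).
d(3*B_t^4*t^2/5) = (6*B_t^2*t*(B_t^2 + 3*t)/5) dt + (12*B_t^3*t^2/5) dB_t

Itô's formula for f(t, x): d f(t, B_t) = (f_t + (1/2) f_xx) dt + f_x dB_t. Compute partials of f(t, x) = 3*t^2*x^4/5:
  f_t(t,x)  = 6*t*x^4/5
  f_x(t,x)  = 12*t^2*x^3/5
  f_xx(t,x) = 36*t^2*x^2/5
Assemble drift = f_t + (1/2) f_xx = 6*t*x^2*(3*t + x^2)/5 and diffusion = f_x = 12*t^2*x^3/5. Substituting x = B_t:
  d(3*B_t^4*t^2/5) = (6*B_t^2*t*(B_t^2 + 3*t)/5) dt + (12*B_t^3*t^2/5) dB_t.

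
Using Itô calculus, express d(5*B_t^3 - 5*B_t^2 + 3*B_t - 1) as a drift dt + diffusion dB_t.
d(5*B_t^3 - 5*B_t^2 + 3*B_t - 1) = (15*B_t - 5) dt + (15*B_t^2 - 10*B_t + 3) dB_t

Itô's formula for f(B_t) gives d f(B_t) = f'(B_t) dB_t + (1/2) f''(B_t) dt. Compute derivatives of f(x) = 5*x^3 - 5*x^2 + 3*x - 1:
  f'(x)  = 15*x^2 - 10*x + 3
  f''(x) = 30*x - 10
Substitute x = B_t and multiply the f'' term by 1/2:
  drift     = (1/2) * (30*x - 10) evaluated at B_t = 15*B_t - 5
  diffusion = (15*x^2 - 10*x + 3) evaluated at B_t = 15*B_t^2 - 10*B_t + 3
Therefore d(5*B_t^3 - 5*B_t^2 + 3*B_t - 1) = (15*B_t - 5) dt + (15*B_t^2 - 10*B_t + 3) dB_t.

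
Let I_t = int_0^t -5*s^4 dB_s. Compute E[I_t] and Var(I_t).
E[I_t] = 0; Var(I_t) = 25*t^9/9

The Itô integral of a deterministic integrand f(s) has mean 0 because each increment f(s) * (B_{s+ds} - B_s) has mean 0. By the Itô isometry:
  Var( int_0^t f(s) dB_s ) = E[ (int_0^t f(s) dB_s)^2 ] = int_0^t f(s)^2 ds.
Here f(s) = -5*s^4, so f(s)^2 = 25*s^8. Integrate:
  int_0^t (25*s^8) ds = 25*t^9/9.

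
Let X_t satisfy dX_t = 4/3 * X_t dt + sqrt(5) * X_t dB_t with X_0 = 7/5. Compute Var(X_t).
Var(X_t) = 49*(exp(5*t) - 1)*exp(8*t/3)/25

For GBM dX = mu X dt + sigma X dB with X_0 = x_0, apply Itô to Y = log X: dY = (mu - sigma^2/2) dt + sigma dB, so Y_t = log(x_0) + (mu - sigma^2/2) t + sigma B_t and hence X_t = x_0 * exp((mu - sigma^2/2) t + sigma B_t).
With mu = 4/3, sigma = sqrt(5), x_0 = 7/5, this gives:
  X_t = 7/5 * exp((-7/6) * t + (sqrt(5)) * B_t).
Since sigma*B_t ~ Normal(0, sigma^2 t), E[exp(sigma*B_t)] = exp(sigma^2 t / 2); so E[X_t] = x_0 * exp((mu - sigma^2/2) t) * exp(sigma^2 t / 2) = x_0 * exp(mu t) = 7*exp(4*t/3)/5.
Var(X_t) = E[X_t^2] - (E[X_t])^2 = x_0^2 * exp(2 mu t) * (exp(sigma^2 t) - 1) = 49*(exp(5*t) - 1)*exp(8*t/3)/25.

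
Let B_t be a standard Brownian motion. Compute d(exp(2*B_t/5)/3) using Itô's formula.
d(exp(2*B_t/5)/3) = (2*exp(2*B_t/5)/75) dt + (2*exp(2*B_t/5)/15) dB_t

Itô's formula for f(B_t) gives d f(B_t) = f'(B_t) dB_t + (1/2) f''(B_t) dt. Compute derivatives of f(x) = exp(2*x/5)/3:
  f'(x)  = 2*exp(2*x/5)/15
  f''(x) = 4*exp(2*x/5)/75
Substitute x = B_t and multiply the f'' term by 1/2:
  drift     = (1/2) * (4*exp(2*x/5)/75) evaluated at B_t = 2*exp(2*B_t/5)/75
  diffusion = (2*exp(2*x/5)/15) evaluated at B_t = 2*exp(2*B_t/5)/15
Therefore d(exp(2*B_t/5)/3) = (2*exp(2*B_t/5)/75) dt + (2*exp(2*B_t/5)/15) dB_t.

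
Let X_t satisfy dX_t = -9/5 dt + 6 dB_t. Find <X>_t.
<X>_t = 36*t

For an Itô process dX_t = a(t) dt + b(t) dB_t, the quadratic variation is <X>_t = int_0^t b(s)^2 ds (the drift term does not contribute). Here b(s) = 6, so
  b(s)^2 = 36.
Integrating from 0 to t:
  <X>_t = int_0^t (36) ds = 36*t.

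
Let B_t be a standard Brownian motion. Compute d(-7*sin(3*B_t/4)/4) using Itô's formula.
d(-7*sin(3*B_t/4)/4) = (63*sin(3*B_t/4)/128) dt + (-21*cos(3*B_t/4)/16) dB_t

Itô's formula for f(B_t) gives d f(B_t) = f'(B_t) dB_t + (1/2) f''(B_t) dt. Compute derivatives of f(x) = -7*sin(3*x/4)/4:
  f'(x)  = -21*cos(3*x/4)/16
  f''(x) = 63*sin(3*x/4)/64
Substitute x = B_t and multiply the f'' term by 1/2:
  drift     = (1/2) * (63*sin(3*x/4)/64) evaluated at B_t = 63*sin(3*B_t/4)/128
  diffusion = (-21*cos(3*x/4)/16) evaluated at B_t = -21*cos(3*B_t/4)/16
Therefore d(-7*sin(3*B_t/4)/4) = (63*sin(3*B_t/4)/128) dt + (-21*cos(3*B_t/4)/16) dB_t.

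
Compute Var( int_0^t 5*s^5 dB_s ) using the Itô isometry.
Var = 25*t^11/11

The Itô integral of a deterministic integrand f(s) has mean 0 because each increment f(s) * (B_{s+ds} - B_s) has mean 0. By the Itô isometry:
  Var( int_0^t f(s) dB_s ) = E[ (int_0^t f(s) dB_s)^2 ] = int_0^t f(s)^2 ds.
Here f(s) = 5*s^5, so f(s)^2 = 25*s^10. Integrate:
  int_0^t (25*s^10) ds = 25*t^11/11.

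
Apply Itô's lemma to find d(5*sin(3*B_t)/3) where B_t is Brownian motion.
d(5*sin(3*B_t)/3) = (-15*sin(3*B_t)/2) dt + (5*cos(3*B_t)) dB_t

Itô's formula for f(B_t) gives d f(B_t) = f'(B_t) dB_t + (1/2) f''(B_t) dt. Compute derivatives of f(x) = 5*sin(3*x)/3:
  f'(x)  = 5*cos(3*x)
  f''(x) = -15*sin(3*x)
Substitute x = B_t and multiply the f'' term by 1/2:
  drift     = (1/2) * (-15*sin(3*x)) evaluated at B_t = -15*sin(3*B_t)/2
  diffusion = (5*cos(3*x)) evaluated at B_t = 5*cos(3*B_t)
Therefore d(5*sin(3*B_t)/3) = (-15*sin(3*B_t)/2) dt + (5*cos(3*B_t)) dB_t.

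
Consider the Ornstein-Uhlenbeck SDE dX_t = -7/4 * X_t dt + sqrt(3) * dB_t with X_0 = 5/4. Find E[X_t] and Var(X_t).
E[X_t] = 5*exp(-7*t/4)/4; Var(X_t) = 6/7 - 6*exp(-7*t/2)/7

The OU SDE dX = -theta X dt + sigma dB admits the integrating factor exp(theta t): d(exp(theta t) X_t) = sigma exp(theta t) dB_t. Integrating from 0 to t:
  X_t = x_0 * exp(-theta t) + sigma * int_0^t exp(-theta (t-s)) dB_s.
The Itô integral has mean 0 and (by the Itô isometry) variance sigma^2 * int_0^t exp(-2 theta (t - s)) ds = sigma^2 * (1 - exp(-2 theta t)) / (2 theta).
With theta = 7/4, sigma = sqrt(3), x_0 = 5/4:
  E[X_t] = 5/4 * exp(-7/4 t) = 5*exp(-7*t/4)/4
  Var(X_t) = (sqrt(3))^2 * (1 - exp(-2*7/4 t)) / (2 * 7/4) = 6/7 - 6*exp(-7*t/2)/7.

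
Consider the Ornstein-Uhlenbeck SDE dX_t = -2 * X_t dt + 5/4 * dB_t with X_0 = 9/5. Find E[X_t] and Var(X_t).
E[X_t] = 9*exp(-2*t)/5; Var(X_t) = 25/64 - 25*exp(-4*t)/64

The OU SDE dX = -theta X dt + sigma dB admits the integrating factor exp(theta t): d(exp(theta t) X_t) = sigma exp(theta t) dB_t. Integrating from 0 to t:
  X_t = x_0 * exp(-theta t) + sigma * int_0^t exp(-theta (t-s)) dB_s.
The Itô integral has mean 0 and (by the Itô isometry) variance sigma^2 * int_0^t exp(-2 theta (t - s)) ds = sigma^2 * (1 - exp(-2 theta t)) / (2 theta).
With theta = 2, sigma = 5/4, x_0 = 9/5:
  E[X_t] = 9/5 * exp(-2 t) = 9*exp(-2*t)/5
  Var(X_t) = (5/4)^2 * (1 - exp(-2*2 t)) / (2 * 2) = 25/64 - 25*exp(-4*t)/64.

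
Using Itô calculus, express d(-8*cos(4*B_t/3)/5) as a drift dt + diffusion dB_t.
d(-8*cos(4*B_t/3)/5) = (64*cos(4*B_t/3)/45) dt + (32*sin(4*B_t/3)/15) dB_t

Itô's formula for f(B_t) gives d f(B_t) = f'(B_t) dB_t + (1/2) f''(B_t) dt. Compute derivatives of f(x) = -8*cos(4*x/3)/5:
  f'(x)  = 32*sin(4*x/3)/15
  f''(x) = 128*cos(4*x/3)/45
Substitute x = B_t and multiply the f'' term by 1/2:
  drift     = (1/2) * (128*cos(4*x/3)/45) evaluated at B_t = 64*cos(4*B_t/3)/45
  diffusion = (32*sin(4*x/3)/15) evaluated at B_t = 32*sin(4*B_t/3)/15
Therefore d(-8*cos(4*B_t/3)/5) = (64*cos(4*B_t/3)/45) dt + (32*sin(4*B_t/3)/15) dB_t.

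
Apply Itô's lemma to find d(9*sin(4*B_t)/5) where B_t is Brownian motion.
d(9*sin(4*B_t)/5) = (-72*sin(4*B_t)/5) dt + (36*cos(4*B_t)/5) dB_t

Itô's formula for f(B_t) gives d f(B_t) = f'(B_t) dB_t + (1/2) f''(B_t) dt. Compute derivatives of f(x) = 9*sin(4*x)/5:
  f'(x)  = 36*cos(4*x)/5
  f''(x) = -144*sin(4*x)/5
Substitute x = B_t and multiply the f'' term by 1/2:
  drift     = (1/2) * (-144*sin(4*x)/5) evaluated at B_t = -72*sin(4*B_t)/5
  diffusion = (36*cos(4*x)/5) evaluated at B_t = 36*cos(4*B_t)/5
Therefore d(9*sin(4*B_t)/5) = (-72*sin(4*B_t)/5) dt + (36*cos(4*B_t)/5) dB_t.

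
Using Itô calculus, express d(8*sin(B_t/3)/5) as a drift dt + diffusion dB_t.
d(8*sin(B_t/3)/5) = (-4*sin(B_t/3)/45) dt + (8*cos(B_t/3)/15) dB_t

Itô's formula for f(B_t) gives d f(B_t) = f'(B_t) dB_t + (1/2) f''(B_t) dt. Compute derivatives of f(x) = 8*sin(x/3)/5:
  f'(x)  = 8*cos(x/3)/15
  f''(x) = -8*sin(x/3)/45
Substitute x = B_t and multiply the f'' term by 1/2:
  drift     = (1/2) * (-8*sin(x/3)/45) evaluated at B_t = -4*sin(B_t/3)/45
  diffusion = (8*cos(x/3)/15) evaluated at B_t = 8*cos(B_t/3)/15
Therefore d(8*sin(B_t/3)/5) = (-4*sin(B_t/3)/45) dt + (8*cos(B_t/3)/15) dB_t.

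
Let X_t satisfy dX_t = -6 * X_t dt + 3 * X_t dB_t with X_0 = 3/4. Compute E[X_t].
E[X_t] = 3*exp(-6*t)/4

For GBM dX = mu X dt + sigma X dB with X_0 = x_0, apply Itô to Y = log X: dY = (mu - sigma^2/2) dt + sigma dB, so Y_t = log(x_0) + (mu - sigma^2/2) t + sigma B_t and hence X_t = x_0 * exp((mu - sigma^2/2) t + sigma B_t).
With mu = -6, sigma = 3, x_0 = 3/4, this gives:
  X_t = 3/4 * exp((-21/2) * t + (3) * B_t).
Since sigma*B_t ~ Normal(0, sigma^2 t), E[exp(sigma*B_t)] = exp(sigma^2 t / 2); so E[X_t] = x_0 * exp((mu - sigma^2/2) t) * exp(sigma^2 t / 2) = x_0 * exp(mu t) = 3*exp(-6*t)/4.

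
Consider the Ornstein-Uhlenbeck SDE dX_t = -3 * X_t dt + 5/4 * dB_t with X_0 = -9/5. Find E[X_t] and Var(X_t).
E[X_t] = -9*exp(-3*t)/5; Var(X_t) = 25/96 - 25*exp(-6*t)/96

The OU SDE dX = -theta X dt + sigma dB admits the integrating factor exp(theta t): d(exp(theta t) X_t) = sigma exp(theta t) dB_t. Integrating from 0 to t:
  X_t = x_0 * exp(-theta t) + sigma * int_0^t exp(-theta (t-s)) dB_s.
The Itô integral has mean 0 and (by the Itô isometry) variance sigma^2 * int_0^t exp(-2 theta (t - s)) ds = sigma^2 * (1 - exp(-2 theta t)) / (2 theta).
With theta = 3, sigma = 5/4, x_0 = -9/5:
  E[X_t] = -9/5 * exp(-3 t) = -9*exp(-3*t)/5
  Var(X_t) = (5/4)^2 * (1 - exp(-2*3 t)) / (2 * 3) = 25/96 - 25*exp(-6*t)/96.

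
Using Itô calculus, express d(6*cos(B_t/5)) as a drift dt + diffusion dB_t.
d(6*cos(B_t/5)) = (-3*cos(B_t/5)/25) dt + (-6*sin(B_t/5)/5) dB_t

Itô's formula for f(B_t) gives d f(B_t) = f'(B_t) dB_t + (1/2) f''(B_t) dt. Compute derivatives of f(x) = 6*cos(x/5):
  f'(x)  = -6*sin(x/5)/5
  f''(x) = -6*cos(x/5)/25
Substitute x = B_t and multiply the f'' term by 1/2:
  drift     = (1/2) * (-6*cos(x/5)/25) evaluated at B_t = -3*cos(B_t/5)/25
  diffusion = (-6*sin(x/5)/5) evaluated at B_t = -6*sin(B_t/5)/5
Therefore d(6*cos(B_t/5)) = (-3*cos(B_t/5)/25) dt + (-6*sin(B_t/5)/5) dB_t.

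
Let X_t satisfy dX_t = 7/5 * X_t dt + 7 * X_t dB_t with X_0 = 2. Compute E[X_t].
E[X_t] = 2*exp(7*t/5)

For GBM dX = mu X dt + sigma X dB with X_0 = x_0, apply Itô to Y = log X: dY = (mu - sigma^2/2) dt + sigma dB, so Y_t = log(x_0) + (mu - sigma^2/2) t + sigma B_t and hence X_t = x_0 * exp((mu - sigma^2/2) t + sigma B_t).
With mu = 7/5, sigma = 7, x_0 = 2, this gives:
  X_t = 2 * exp((-231/10) * t + (7) * B_t).
Since sigma*B_t ~ Normal(0, sigma^2 t), E[exp(sigma*B_t)] = exp(sigma^2 t / 2); so E[X_t] = x_0 * exp((mu - sigma^2/2) t) * exp(sigma^2 t / 2) = x_0 * exp(mu t) = 2*exp(7*t/5).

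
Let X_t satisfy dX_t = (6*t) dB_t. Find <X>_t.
<X>_t = 12*t^3

For an Itô process dX_t = a(t) dt + b(t) dB_t, the quadratic variation is <X>_t = int_0^t b(s)^2 ds (the drift term does not contribute). Here b(s) = 6*s, so
  b(s)^2 = 36*s^2.
Integrating from 0 to t:
  <X>_t = int_0^t (36*s^2) ds = 12*t^3.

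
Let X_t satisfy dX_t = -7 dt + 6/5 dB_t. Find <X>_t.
<X>_t = 36*t/25

For an Itô process dX_t = a(t) dt + b(t) dB_t, the quadratic variation is <X>_t = int_0^t b(s)^2 ds (the drift term does not contribute). Here b(s) = 6/5, so
  b(s)^2 = 36/25.
Integrating from 0 to t:
  <X>_t = int_0^t (36/25) ds = 36*t/25.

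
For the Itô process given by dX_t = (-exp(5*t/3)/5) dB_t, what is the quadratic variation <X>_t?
<X>_t = 3*exp(10*t/3)/250 - 3/250

For an Itô process dX_t = a(t) dt + b(t) dB_t, the quadratic variation is <X>_t = int_0^t b(s)^2 ds (the drift term does not contribute). Here b(s) = -exp(5*s/3)/5, so
  b(s)^2 = exp(10*s/3)/25.
Integrating from 0 to t:
  <X>_t = int_0^t (exp(10*s/3)/25) ds = 3*exp(10*t/3)/250 - 3/250.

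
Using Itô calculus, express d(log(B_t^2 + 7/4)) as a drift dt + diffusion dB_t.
d(log(B_t^2 + 7/4)) = (4*(7 - 4*B_t^2)/(4*B_t^2 + 7)^2) dt + (8*B_t/(4*B_t^2 + 7)) dB_t

Itô's formula for f(B_t) gives d f(B_t) = f'(B_t) dB_t + (1/2) f''(B_t) dt. Compute derivatives of f(x) = log(x^2 + 7/4):
  f'(x)  = 8*x/(4*x^2 + 7)
  f''(x) = 8*(7 - 4*x^2)/(4*x^2 + 7)^2
Substitute x = B_t and multiply the f'' term by 1/2:
  drift     = (1/2) * (8*(7 - 4*x^2)/(4*x^2 + 7)^2) evaluated at B_t = 4*(7 - 4*B_t^2)/(4*B_t^2 + 7)^2
  diffusion = (8*x/(4*x^2 + 7)) evaluated at B_t = 8*B_t/(4*B_t^2 + 7)
Therefore d(log(B_t^2 + 7/4)) = (4*(7 - 4*B_t^2)/(4*B_t^2 + 7)^2) dt + (8*B_t/(4*B_t^2 + 7)) dB_t.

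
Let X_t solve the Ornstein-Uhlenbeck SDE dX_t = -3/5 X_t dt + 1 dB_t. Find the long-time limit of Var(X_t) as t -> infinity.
lim Var(X_t) = 5/6

The OU SDE dX = -theta X dt + sigma dB admits the integrating factor exp(theta t): d(exp(theta t) X_t) = sigma exp(theta t) dB_t. Integrating from 0 to t gives X_t = x_0 * exp(-theta t) + sigma * int_0^t exp(-theta (t-s)) dB_s for any initial x_0. The Itô integral has variance (by the Itô isometry) sigma^2 * int_0^t exp(-2 theta (t - s)) ds = sigma^2 * (1 - exp(-2 theta t)) / (2 theta), independent of x_0.
With theta = 3/5, sigma = 1:
  Var(X_t) = (1)^2 * (1 - exp(-2*3/5 t)) / (2 * 3/5) = 5/6 - 5*exp(-6*t/5)/6.
As t -> infinity, exp(-2*3/5 t) -> 0, so the stationary variance is sigma^2 / (2 theta) = 5/6.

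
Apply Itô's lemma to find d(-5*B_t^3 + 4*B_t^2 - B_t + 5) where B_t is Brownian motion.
d(-5*B_t^3 + 4*B_t^2 - B_t + 5) = (4 - 15*B_t) dt + (-15*B_t^2 + 8*B_t - 1) dB_t

Itô's formula for f(B_t) gives d f(B_t) = f'(B_t) dB_t + (1/2) f''(B_t) dt. Compute derivatives of f(x) = -5*x^3 + 4*x^2 - x + 5:
  f'(x)  = -15*x^2 + 8*x - 1
  f''(x) = 8 - 30*x
Substitute x = B_t and multiply the f'' term by 1/2:
  drift     = (1/2) * (8 - 30*x) evaluated at B_t = 4 - 15*B_t
  diffusion = (-15*x^2 + 8*x - 1) evaluated at B_t = -15*B_t^2 + 8*B_t - 1
Therefore d(-5*B_t^3 + 4*B_t^2 - B_t + 5) = (4 - 15*B_t) dt + (-15*B_t^2 + 8*B_t - 1) dB_t.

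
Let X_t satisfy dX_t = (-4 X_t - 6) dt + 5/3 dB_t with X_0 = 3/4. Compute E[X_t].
E[X_t] = -3/2 + 9*exp(-4*t)/4

Taking expectations and using E[dB_t] = 0, the mean m(t) = E[X_t] satisfies the ODE m'(t) = a m(t) + b with m(0) = x_0. With a = -4, b = -6, x_0 = 3/4, the solution is
  m(t) = x_0 * exp(a t) + (b/a) * (exp(a t) - 1)
       = (3/4) * exp((-4) t) + ((-6)/(-4)) * (exp((-4) t) - 1)
       = -3/2 + 9*exp(-4*t)/4.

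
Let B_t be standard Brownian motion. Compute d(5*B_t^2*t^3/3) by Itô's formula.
d(5*B_t^2*t^3/3) = (5*t^2*(3*B_t^2 + t)/3) dt + (10*B_t*t^3/3) dB_t

Itô's formula for f(t, x): d f(t, B_t) = (f_t + (1/2) f_xx) dt + f_x dB_t. Compute partials of f(t, x) = 5*t^3*x^2/3:
  f_t(t,x)  = 5*t^2*x^2
  f_x(t,x)  = 10*t^3*x/3
  f_xx(t,x) = 10*t^3/3
Assemble drift = f_t + (1/2) f_xx = 5*t^2*(t + 3*x^2)/3 and diffusion = f_x = 10*t^3*x/3. Substituting x = B_t:
  d(5*B_t^2*t^3/3) = (5*t^2*(3*B_t^2 + t)/3) dt + (10*B_t*t^3/3) dB_t.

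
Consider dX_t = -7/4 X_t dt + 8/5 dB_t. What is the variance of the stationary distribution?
lim Var(X_t) = 128/175

The OU SDE dX = -theta X dt + sigma dB admits the integrating factor exp(theta t): d(exp(theta t) X_t) = sigma exp(theta t) dB_t. Integrating from 0 to t gives X_t = x_0 * exp(-theta t) + sigma * int_0^t exp(-theta (t-s)) dB_s for any initial x_0. The Itô integral has variance (by the Itô isometry) sigma^2 * int_0^t exp(-2 theta (t - s)) ds = sigma^2 * (1 - exp(-2 theta t)) / (2 theta), independent of x_0.
With theta = 7/4, sigma = 8/5:
  Var(X_t) = (8/5)^2 * (1 - exp(-2*7/4 t)) / (2 * 7/4) = 128/175 - 128*exp(-7*t/2)/175.
As t -> infinity, exp(-2*7/4 t) -> 0, so the stationary variance is sigma^2 / (2 theta) = 128/175.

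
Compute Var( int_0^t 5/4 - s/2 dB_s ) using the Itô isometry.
Var = t*(4*t^2 - 30*t + 75)/48

The Itô integral of a deterministic integrand f(s) has mean 0 because each increment f(s) * (B_{s+ds} - B_s) has mean 0. By the Itô isometry:
  Var( int_0^t f(s) dB_s ) = E[ (int_0^t f(s) dB_s)^2 ] = int_0^t f(s)^2 ds.
Here f(s) = 5/4 - s/2, so f(s)^2 = (2*s - 5)^2/16. Integrate:
  int_0^t ((2*s - 5)^2/16) ds = t*(4*t^2 - 30*t + 75)/48.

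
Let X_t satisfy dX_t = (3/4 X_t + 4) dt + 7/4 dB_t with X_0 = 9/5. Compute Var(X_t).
Var(X_t) = 49*exp(3*t/2)/24 - 49/24

The variance V(t) = Var(X_t) satisfies V'(t) = 2 a V(t) + c^2 with V(0) = 0 (drift coefficient is linear in X, diffusion is constant). With a = 3/4, c = 7/4, the solution is
  V(t) = (c^2 / (2 a)) * (exp(2 a t) - 1)
       = ((7/4)^2 / (2*(3/4))) * (exp((3/2) t) - 1)
       = 49*exp(3*t/2)/24 - 49/24.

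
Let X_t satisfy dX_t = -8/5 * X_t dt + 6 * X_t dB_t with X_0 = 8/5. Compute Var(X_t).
Var(X_t) = (64*exp(36*t) - 64)*exp(-16*t/5)/25

For GBM dX = mu X dt + sigma X dB with X_0 = x_0, apply Itô to Y = log X: dY = (mu - sigma^2/2) dt + sigma dB, so Y_t = log(x_0) + (mu - sigma^2/2) t + sigma B_t and hence X_t = x_0 * exp((mu - sigma^2/2) t + sigma B_t).
With mu = -8/5, sigma = 6, x_0 = 8/5, this gives:
  X_t = 8/5 * exp((-98/5) * t + (6) * B_t).
Since sigma*B_t ~ Normal(0, sigma^2 t), E[exp(sigma*B_t)] = exp(sigma^2 t / 2); so E[X_t] = x_0 * exp((mu - sigma^2/2) t) * exp(sigma^2 t / 2) = x_0 * exp(mu t) = 8*exp(-8*t/5)/5.
Var(X_t) = E[X_t^2] - (E[X_t])^2 = x_0^2 * exp(2 mu t) * (exp(sigma^2 t) - 1) = (64*exp(36*t) - 64)*exp(-16*t/5)/25.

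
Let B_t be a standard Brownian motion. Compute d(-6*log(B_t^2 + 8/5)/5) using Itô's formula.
d(-6*log(B_t^2 + 8/5)/5) = (6*(5*B_t^2 - 8)/(5*B_t^2 + 8)^2) dt + (-12*B_t/(5*B_t^2 + 8)) dB_t

Itô's formula for f(B_t) gives d f(B_t) = f'(B_t) dB_t + (1/2) f''(B_t) dt. Compute derivatives of f(x) = -6*log(x^2 + 8/5)/5:
  f'(x)  = -12*x/(5*x^2 + 8)
  f''(x) = 12*(5*x^2 - 8)/(5*x^2 + 8)^2
Substitute x = B_t and multiply the f'' term by 1/2:
  drift     = (1/2) * (12*(5*x^2 - 8)/(5*x^2 + 8)^2) evaluated at B_t = 6*(5*B_t^2 - 8)/(5*B_t^2 + 8)^2
  diffusion = (-12*x/(5*x^2 + 8)) evaluated at B_t = -12*B_t/(5*B_t^2 + 8)
Therefore d(-6*log(B_t^2 + 8/5)/5) = (6*(5*B_t^2 - 8)/(5*B_t^2 + 8)^2) dt + (-12*B_t/(5*B_t^2 + 8)) dB_t.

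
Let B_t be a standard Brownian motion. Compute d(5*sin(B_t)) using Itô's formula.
d(5*sin(B_t)) = (-5*sin(B_t)/2) dt + (5*cos(B_t)) dB_t

Itô's formula for f(B_t) gives d f(B_t) = f'(B_t) dB_t + (1/2) f''(B_t) dt. Compute derivatives of f(x) = 5*sin(x):
  f'(x)  = 5*cos(x)
  f''(x) = -5*sin(x)
Substitute x = B_t and multiply the f'' term by 1/2:
  drift     = (1/2) * (-5*sin(x)) evaluated at B_t = -5*sin(B_t)/2
  diffusion = (5*cos(x)) evaluated at B_t = 5*cos(B_t)
Therefore d(5*sin(B_t)) = (-5*sin(B_t)/2) dt + (5*cos(B_t)) dB_t.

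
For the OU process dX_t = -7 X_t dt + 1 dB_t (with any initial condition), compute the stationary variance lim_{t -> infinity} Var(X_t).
lim Var(X_t) = 1/14

The OU SDE dX = -theta X dt + sigma dB admits the integrating factor exp(theta t): d(exp(theta t) X_t) = sigma exp(theta t) dB_t. Integrating from 0 to t gives X_t = x_0 * exp(-theta t) + sigma * int_0^t exp(-theta (t-s)) dB_s for any initial x_0. The Itô integral has variance (by the Itô isometry) sigma^2 * int_0^t exp(-2 theta (t - s)) ds = sigma^2 * (1 - exp(-2 theta t)) / (2 theta), independent of x_0.
With theta = 7, sigma = 1:
  Var(X_t) = (1)^2 * (1 - exp(-2*7 t)) / (2 * 7) = 1/14 - exp(-14*t)/14.
As t -> infinity, exp(-2*7 t) -> 0, so the stationary variance is sigma^2 / (2 theta) = 1/14.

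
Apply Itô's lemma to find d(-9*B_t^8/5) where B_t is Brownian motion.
d(-9*B_t^8/5) = (-252*B_t^6/5) dt + (-72*B_t^7/5) dB_t

Itô's formula for f(B_t) gives d f(B_t) = f'(B_t) dB_t + (1/2) f''(B_t) dt. Compute derivatives of f(x) = -9*x^8/5:
  f'(x)  = -72*x^7/5
  f''(x) = -504*x^6/5
Substitute x = B_t and multiply the f'' term by 1/2:
  drift     = (1/2) * (-504*x^6/5) evaluated at B_t = -252*B_t^6/5
  diffusion = (-72*x^7/5) evaluated at B_t = -72*B_t^7/5
Therefore d(-9*B_t^8/5) = (-252*B_t^6/5) dt + (-72*B_t^7/5) dB_t.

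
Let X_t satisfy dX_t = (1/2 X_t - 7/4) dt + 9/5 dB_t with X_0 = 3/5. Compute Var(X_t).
Var(X_t) = 81*exp(t)/25 - 81/25

The variance V(t) = Var(X_t) satisfies V'(t) = 2 a V(t) + c^2 with V(0) = 0 (drift coefficient is linear in X, diffusion is constant). With a = 1/2, c = 9/5, the solution is
  V(t) = (c^2 / (2 a)) * (exp(2 a t) - 1)
       = ((9/5)^2 / (2*(1/2))) * (exp(1 t) - 1)
       = 81*exp(t)/25 - 81/25.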